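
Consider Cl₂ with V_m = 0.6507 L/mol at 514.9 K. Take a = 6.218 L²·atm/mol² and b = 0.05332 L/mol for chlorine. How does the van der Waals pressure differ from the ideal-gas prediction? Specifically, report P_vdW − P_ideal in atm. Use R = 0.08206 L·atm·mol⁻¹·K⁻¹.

ΔP ≈ -8.890 atm

Ideal: P_ideal = RT/V_m = (0.08206)(514.9)/0.6507 = 64.9342 atm
vdW: P = RT/(V_m − b) − a/V_m² = 42.2527/0.597380 − 6.218/0.423410 = 70.7300 − 14.6855 = 56.0445 atm
ΔP = 56.0445 − 64.9342 = -8.890 atm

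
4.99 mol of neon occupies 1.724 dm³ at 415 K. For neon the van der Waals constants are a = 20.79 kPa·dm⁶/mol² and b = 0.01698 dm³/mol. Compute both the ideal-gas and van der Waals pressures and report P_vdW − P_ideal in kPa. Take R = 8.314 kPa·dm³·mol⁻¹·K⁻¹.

ΔP ≈ 342 kPa

Ideal: P_ideal = nRT/V = (4.99)(8.314)(415)/1.724 = 9986.69 kPa
vdW: P = nRT/(V − nb) − a n²/V² = 17217.0/1.63927 − 517.673/2.97218 = 10502.8 − 174.173 = 10328.6 kPa
ΔP = 10328.6 − 9986.69 = 342 kPa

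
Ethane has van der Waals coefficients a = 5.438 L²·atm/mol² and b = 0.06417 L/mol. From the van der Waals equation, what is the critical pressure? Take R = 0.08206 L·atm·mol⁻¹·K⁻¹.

For a van der Waals gas, P_c = a/(27b²).
P_c = 5.438/(27×(0.06417)²) = 5.438/0.11118 = 48.91 atm

P_c ≈ 48.91 atm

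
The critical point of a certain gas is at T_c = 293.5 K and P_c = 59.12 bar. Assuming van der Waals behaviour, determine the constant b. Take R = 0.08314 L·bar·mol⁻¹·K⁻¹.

From T_c = 8a/(27Rb) and P_c = a/(27b²): b = R T_c/(8 P_c).
b = (0.08314)(293.5)/(8×59.12) = 24.402/472.96 = 0.05159 L/mol

b ≈ 0.05159 L/mol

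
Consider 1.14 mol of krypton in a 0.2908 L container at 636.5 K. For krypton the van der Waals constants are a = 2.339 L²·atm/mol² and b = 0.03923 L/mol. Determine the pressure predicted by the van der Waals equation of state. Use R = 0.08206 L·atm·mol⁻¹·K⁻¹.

P = nRT/(V − nb) − a n²/V²
nRT/(V − nb) = (1.14)(0.08206)(636.5)/(0.2908 − 1.14×0.03923) = 59.544/0.24608 = 241.97 atm
a n²/V² = (2.339)(1.14)²/(0.2908)² = 35.946 atm
P = 241.97 − 35.946 = 206.0 atm

P ≈ 206.0 atm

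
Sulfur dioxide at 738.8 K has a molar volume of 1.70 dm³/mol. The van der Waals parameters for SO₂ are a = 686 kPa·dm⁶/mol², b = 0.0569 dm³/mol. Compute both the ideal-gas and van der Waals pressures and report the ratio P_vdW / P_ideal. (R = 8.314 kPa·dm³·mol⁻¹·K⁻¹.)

Ideal: P_ideal = RT/V_m = (8.314)(738.8)/1.70 = 3613.17 kPa
vdW: P = RT/(V_m − b) − a/V_m² = 6142.38/1.64310 − 686/2.89000 = 3738.29 − 237.370 = 3500.92 kPa
Ratio = 3500.92/3613.17 = 0.9689

P_vdW / P_ideal ≈ 0.9689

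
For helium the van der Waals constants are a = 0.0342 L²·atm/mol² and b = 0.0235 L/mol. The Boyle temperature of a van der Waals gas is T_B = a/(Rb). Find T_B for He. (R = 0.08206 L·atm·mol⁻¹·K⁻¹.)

For a van der Waals gas the second virial coefficient B₂ = b − a/(RT) vanishes at T_B = a/(Rb).
T_B = 0.0342/(0.08206×0.0235) = 0.0342/0.0019284 = 17.73 K

T_B ≈ 17.73 K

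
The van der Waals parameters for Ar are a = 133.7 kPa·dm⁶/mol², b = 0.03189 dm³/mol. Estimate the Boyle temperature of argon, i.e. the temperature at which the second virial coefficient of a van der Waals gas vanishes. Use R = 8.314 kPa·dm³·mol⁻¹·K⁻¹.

For a van der Waals gas the second virial coefficient B₂ = b − a/(RT) vanishes at T_B = a/(Rb).
T_B = 133.7/(8.314×0.03189) = 133.7/0.26513 = 504.3 K

T_B ≈ 504.3 K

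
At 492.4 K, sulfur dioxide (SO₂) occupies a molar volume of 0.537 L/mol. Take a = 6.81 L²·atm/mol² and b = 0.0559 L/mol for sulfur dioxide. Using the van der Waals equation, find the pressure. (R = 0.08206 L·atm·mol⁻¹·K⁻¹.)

P = RT/(V_m − b) − a/V_m²
RT/(V_m − b) = (0.08206)(492.4)/(0.537 − 0.0559) = 40.406/0.48110 = 83.987 atm
a/V_m² = 6.81/(0.537)² = 23.616 atm
P = 83.987 − 23.616 = 60.37 atm

P ≈ 60.37 atm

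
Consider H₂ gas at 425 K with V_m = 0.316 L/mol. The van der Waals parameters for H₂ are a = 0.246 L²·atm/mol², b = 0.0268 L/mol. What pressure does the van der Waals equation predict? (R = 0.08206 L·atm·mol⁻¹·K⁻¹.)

P ≈ 118.1 atm

P = RT/(V_m − b) − a/V_m²
RT/(V_m − b) = (0.08206)(425)/(0.316 − 0.0268) = 34.876/0.28920 = 120.59 atm
a/V_m² = 0.246/(0.316)² = 2.4635 atm
P = 120.59 − 2.4635 = 118.1 atm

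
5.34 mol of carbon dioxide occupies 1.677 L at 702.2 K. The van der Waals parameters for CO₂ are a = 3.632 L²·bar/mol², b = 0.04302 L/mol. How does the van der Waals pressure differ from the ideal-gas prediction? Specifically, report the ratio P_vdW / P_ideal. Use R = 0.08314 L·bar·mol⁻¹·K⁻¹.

P_vdW / P_ideal ≈ 0.9606

Ideal: P_ideal = nRT/V = (5.34)(0.08314)(702.2)/1.677 = 185.900 bar
vdW: P = nRT/(V − nb) − a n²/V² = 311.754/1.44727 − 103.569/2.81233 = 215.408 − 36.8268 = 178.581 bar
Ratio = 178.581/185.900 = 0.9606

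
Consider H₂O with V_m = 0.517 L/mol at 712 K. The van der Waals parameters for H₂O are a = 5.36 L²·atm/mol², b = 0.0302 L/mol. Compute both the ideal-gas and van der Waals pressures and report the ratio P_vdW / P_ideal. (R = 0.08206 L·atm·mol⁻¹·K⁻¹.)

Ideal: P_ideal = RT/V_m = (0.08206)(712)/0.517 = 113.011 atm
vdW: P = RT/(V_m − b) − a/V_m² = 58.4267/0.486800 − 5.36/0.267289 = 120.022 − 20.0532 = 99.969 atm
Ratio = 99.969/113.011 = 0.8846

P_vdW / P_ideal ≈ 0.8846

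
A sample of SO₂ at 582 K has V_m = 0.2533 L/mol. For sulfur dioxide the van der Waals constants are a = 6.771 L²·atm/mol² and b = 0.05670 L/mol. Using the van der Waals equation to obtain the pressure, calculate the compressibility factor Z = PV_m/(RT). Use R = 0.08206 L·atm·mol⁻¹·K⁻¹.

Z ≈ 0.7287

P = RT/(V_m − b) − a/V_m² = (0.08206)(582)/(0.2533 − 0.05670) − 6.771/(0.2533)²
  = 47.759/0.19660 − 105.53 = 242.92 − 105.53 = 137.39 atm
Z = PV_m/(RT) = (137.39)(0.2533)/((0.08206)(582)) = 34.801/47.759 = 0.7287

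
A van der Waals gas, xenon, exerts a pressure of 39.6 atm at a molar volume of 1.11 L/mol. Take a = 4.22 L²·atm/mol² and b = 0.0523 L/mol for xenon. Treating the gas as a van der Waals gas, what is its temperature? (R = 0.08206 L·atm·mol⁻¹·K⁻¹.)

T ≈ 554.6 K

T = (P + a/V_m²)(V_m − b)/R
P + a/V_m² = 39.6 + 4.22/(1.11)² = 43.025 atm
V_m − b = 1.11 − 0.0523 = 1.0577 L/mol
T = (43.025)(1.0577)/0.08206 = 554.6 K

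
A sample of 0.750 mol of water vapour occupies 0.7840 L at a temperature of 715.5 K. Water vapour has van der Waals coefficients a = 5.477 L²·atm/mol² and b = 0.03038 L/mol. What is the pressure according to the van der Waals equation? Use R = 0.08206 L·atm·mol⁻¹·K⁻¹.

P ≈ 52.84 atm

P = nRT/(V − nb) − a n²/V²
nRT/(V − nb) = (0.750)(0.08206)(715.5)/(0.7840 − 0.750×0.03038) = 44.035/0.76122 = 57.848 atm
a n²/V² = (5.477)(0.750)²/(0.7840)² = 5.0123 atm
P = 57.848 − 5.0123 = 52.84 atm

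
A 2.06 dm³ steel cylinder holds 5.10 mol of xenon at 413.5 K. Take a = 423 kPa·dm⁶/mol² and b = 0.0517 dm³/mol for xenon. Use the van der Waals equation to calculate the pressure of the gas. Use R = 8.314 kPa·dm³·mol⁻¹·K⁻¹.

P = nRT/(V − nb) − a n²/V²
nRT/(V − nb) = (5.10)(8.314)(413.5)/(2.06 − 5.10×0.0517) = 17533/1.7963 = 9760.6 kPa
a n²/V² = (423)(5.10)²/(2.06)² = 2592.7 kPa
P = 9760.6 − 2592.7 = 7168 kPa

P ≈ 7168 kPa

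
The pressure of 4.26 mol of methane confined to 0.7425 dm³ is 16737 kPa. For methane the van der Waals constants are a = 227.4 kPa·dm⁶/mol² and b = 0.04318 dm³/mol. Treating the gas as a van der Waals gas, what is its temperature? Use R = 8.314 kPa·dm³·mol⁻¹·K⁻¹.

T ≈ 382.0 K

T = (P + a n²/V²)(V − nb)/(nR)
P + a n²/V² = 16737 + (227.4)(4.26)²/(0.7425)² = 24222 kPa
V − nb = 0.7425 − (4.26)(0.04318) = 0.55855 dm³
T = (24222)(0.55855)/((4.26)(8.314)) = 382.0 K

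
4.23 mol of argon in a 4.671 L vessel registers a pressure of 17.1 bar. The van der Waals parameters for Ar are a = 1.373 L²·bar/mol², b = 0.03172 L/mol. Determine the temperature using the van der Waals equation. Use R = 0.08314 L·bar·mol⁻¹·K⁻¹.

T = (P + a n²/V²)(V − nb)/(nR)
P + a n²/V² = 17.1 + (1.373)(4.23)²/(4.671)² = 18.226 bar
V − nb = 4.671 − (4.23)(0.03172) = 4.5368 L
T = (18.226)(4.5368)/((4.23)(0.08314)) = 235.1 K

T ≈ 235.1 K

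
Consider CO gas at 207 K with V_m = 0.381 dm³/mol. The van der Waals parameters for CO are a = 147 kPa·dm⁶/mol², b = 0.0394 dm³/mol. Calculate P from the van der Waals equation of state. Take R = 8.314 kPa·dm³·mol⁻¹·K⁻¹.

P ≈ 4025 kPa

P = RT/(V_m − b) − a/V_m²
RT/(V_m − b) = (8.314)(207)/(0.381 − 0.0394) = 1721.0/0.34160 = 5038.1 kPa
a/V_m² = 147/(0.381)² = 1012.7 kPa
P = 5038.1 − 1012.7 = 4025 kPa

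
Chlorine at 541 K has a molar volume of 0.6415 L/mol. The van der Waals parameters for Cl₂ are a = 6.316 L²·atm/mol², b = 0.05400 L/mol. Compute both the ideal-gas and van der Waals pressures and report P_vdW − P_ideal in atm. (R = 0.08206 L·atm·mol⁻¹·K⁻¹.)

Ideal: P_ideal = RT/V_m = (0.08206)(541)/0.6415 = 69.2041 atm
vdW: P = RT/(V_m − b) − a/V_m² = 44.3945/0.587500 − 6.316/0.411522 = 75.5651 − 15.3479 = 60.2172 atm
ΔP = 60.2172 − 69.2041 = -8.987 atm

ΔP ≈ -8.987 atm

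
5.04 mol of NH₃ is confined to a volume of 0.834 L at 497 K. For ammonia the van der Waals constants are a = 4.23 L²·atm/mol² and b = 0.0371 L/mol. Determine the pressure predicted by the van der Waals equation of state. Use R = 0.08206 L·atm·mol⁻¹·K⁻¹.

P ≈ 163.2 atm

P = nRT/(V − nb) − a n²/V²
nRT/(V − nb) = (5.04)(0.08206)(497)/(0.834 − 5.04×0.0371) = 205.55/0.64702 = 317.69 atm
a n²/V² = (4.23)(5.04)²/(0.834)² = 154.48 atm
P = 317.69 − 154.48 = 163.2 atm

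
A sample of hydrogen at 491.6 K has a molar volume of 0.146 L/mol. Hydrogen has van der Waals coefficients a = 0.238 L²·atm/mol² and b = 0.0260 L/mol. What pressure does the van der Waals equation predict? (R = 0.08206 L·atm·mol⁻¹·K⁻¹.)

P = RT/(V_m − b) − a/V_m²
RT/(V_m − b) = (0.08206)(491.6)/(0.146 − 0.0260) = 40.341/0.12000 = 336.18 atm
a/V_m² = 0.238/(0.146)² = 11.165 atm
P = 336.18 − 11.165 = 325.0 atm

P ≈ 325.0 atm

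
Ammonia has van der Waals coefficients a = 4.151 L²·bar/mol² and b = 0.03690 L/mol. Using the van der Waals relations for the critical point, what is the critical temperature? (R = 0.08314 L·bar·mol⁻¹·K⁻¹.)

T_c ≈ 400.9 K

For a van der Waals gas, T_c = 8a/(27Rb).
T_c = 8×4.151/(27×0.08314×0.03690) = 33.208/0.082832 = 400.9 K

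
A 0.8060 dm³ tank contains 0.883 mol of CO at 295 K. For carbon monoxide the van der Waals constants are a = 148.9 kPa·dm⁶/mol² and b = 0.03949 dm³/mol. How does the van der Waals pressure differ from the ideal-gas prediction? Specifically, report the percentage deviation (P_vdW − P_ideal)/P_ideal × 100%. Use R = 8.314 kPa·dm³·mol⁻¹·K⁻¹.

-2.13 %

Ideal: P_ideal = nRT/V = (0.883)(8.314)(295)/0.8060 = 2686.94 kPa
vdW: P = nRT/(V − nb) − a n²/V² = 2165.67/0.771130 − 116.096/0.649636 = 2808.44 − 178.709 = 2629.73 kPa
% deviation = (2629.73 − 2686.94)/2686.94 × 100% = -2.13%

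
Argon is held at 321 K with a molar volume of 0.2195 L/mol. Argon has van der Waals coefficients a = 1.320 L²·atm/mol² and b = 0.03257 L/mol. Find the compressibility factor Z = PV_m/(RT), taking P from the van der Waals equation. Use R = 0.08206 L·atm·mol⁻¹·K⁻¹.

P = RT/(V_m − b) − a/V_m² = (0.08206)(321)/(0.2195 − 0.03257) − 1.320/(0.2195)²
  = 26.341/0.18693 − 27.397 = 140.91 − 27.397 = 113.51 atm
Z = PV_m/(RT) = (113.51)(0.2195)/((0.08206)(321)) = 24.915/26.341 = 0.9459

Z ≈ 0.9459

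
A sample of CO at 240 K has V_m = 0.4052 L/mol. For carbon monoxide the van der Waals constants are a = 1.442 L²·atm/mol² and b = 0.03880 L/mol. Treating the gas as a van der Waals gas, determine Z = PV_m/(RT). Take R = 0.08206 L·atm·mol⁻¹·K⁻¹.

Z ≈ 0.9252

P = RT/(V_m − b) − a/V_m² = (0.08206)(240)/(0.4052 − 0.03880) − 1.442/(0.4052)²
  = 19.694/0.36640 − 8.7827 = 53.750 − 8.7827 = 44.967 atm
Z = PV_m/(RT) = (44.967)(0.4052)/((0.08206)(240)) = 18.221/19.694 = 0.9252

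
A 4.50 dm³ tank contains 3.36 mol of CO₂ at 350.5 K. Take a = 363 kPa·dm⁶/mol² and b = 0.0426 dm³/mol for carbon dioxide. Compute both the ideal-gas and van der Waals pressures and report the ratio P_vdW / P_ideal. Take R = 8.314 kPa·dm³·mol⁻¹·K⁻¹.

P_vdW / P_ideal ≈ 0.9398

Ideal: P_ideal = nRT/V = (3.36)(8.314)(350.5)/4.50 = 2175.83 kPa
vdW: P = nRT/(V − nb) − a n²/V² = 9791.23/4.35686 − 4098.12/20.2500 = 2247.31 − 202.376 = 2044.93 kPa
Ratio = 2044.93/2175.83 = 0.9398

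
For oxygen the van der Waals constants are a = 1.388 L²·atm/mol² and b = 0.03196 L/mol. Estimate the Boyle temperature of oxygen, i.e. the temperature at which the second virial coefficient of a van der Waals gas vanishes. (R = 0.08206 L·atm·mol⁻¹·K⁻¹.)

For a van der Waals gas the second virial coefficient B₂ = b − a/(RT) vanishes at T_B = a/(Rb).
T_B = 1.388/(0.08206×0.03196) = 1.388/0.0026226 = 529.2 K

T_B ≈ 529.2 K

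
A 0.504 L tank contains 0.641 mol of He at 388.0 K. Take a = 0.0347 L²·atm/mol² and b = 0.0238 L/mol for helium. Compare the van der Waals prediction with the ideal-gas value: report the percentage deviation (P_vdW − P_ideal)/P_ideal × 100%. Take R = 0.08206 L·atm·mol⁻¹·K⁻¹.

Ideal: P_ideal = nRT/V = (0.641)(0.08206)(388.0)/0.504 = 40.4940 atm
vdW: P = nRT/(V − nb) − a n²/V² = 20.4090/0.488744 − 0.0142576/0.254016 = 41.7581 − 0.0561287 = 41.7020 atm
% deviation = (41.7020 − 40.4940)/40.4940 × 100% = 2.98%

2.98 %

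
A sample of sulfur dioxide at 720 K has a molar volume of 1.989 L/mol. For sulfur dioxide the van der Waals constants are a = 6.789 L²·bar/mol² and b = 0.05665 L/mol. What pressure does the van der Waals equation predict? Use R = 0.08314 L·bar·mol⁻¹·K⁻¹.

P ≈ 29.26 bar

P = RT/(V_m − b) − a/V_m²
RT/(V_m − b) = (0.08314)(720)/(1.989 − 0.05665) = 59.861/1.9324 = 30.978 bar
a/V_m² = 6.789/(1.989)² = 1.7161 bar
P = 30.978 − 1.7161 = 29.26 bar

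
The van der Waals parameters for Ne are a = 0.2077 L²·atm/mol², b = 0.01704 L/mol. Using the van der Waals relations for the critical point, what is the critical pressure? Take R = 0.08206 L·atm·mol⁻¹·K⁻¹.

P_c ≈ 26.49 atm

For a van der Waals gas, P_c = a/(27b²).
P_c = 0.2077/(27×(0.01704)²) = 0.2077/0.0078398 = 26.49 atm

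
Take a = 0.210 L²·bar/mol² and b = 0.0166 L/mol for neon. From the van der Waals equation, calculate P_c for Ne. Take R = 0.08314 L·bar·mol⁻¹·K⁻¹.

For a van der Waals gas, P_c = a/(27b²).
P_c = 0.210/(27×(0.0166)²) = 0.210/0.0074401 = 28.23 bar

P_c ≈ 28.23 bar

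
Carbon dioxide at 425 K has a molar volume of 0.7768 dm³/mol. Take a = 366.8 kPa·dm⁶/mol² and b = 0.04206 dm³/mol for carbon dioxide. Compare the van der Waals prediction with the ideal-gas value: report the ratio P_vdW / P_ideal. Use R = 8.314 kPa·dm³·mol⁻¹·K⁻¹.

P_vdW / P_ideal ≈ 0.9236

Ideal: P_ideal = RT/V_m = (8.314)(425)/0.7768 = 4548.73 kPa
vdW: P = RT/(V_m − b) − a/V_m² = 3533.45/0.734740 − 366.8/0.603418 = 4809.12 − 607.870 = 4201.25 kPa
Ratio = 4201.25/4548.73 = 0.9236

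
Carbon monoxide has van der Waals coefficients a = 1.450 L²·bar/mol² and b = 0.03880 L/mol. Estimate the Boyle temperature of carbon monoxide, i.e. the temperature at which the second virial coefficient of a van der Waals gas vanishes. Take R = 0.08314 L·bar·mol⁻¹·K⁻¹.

T_B ≈ 449.5 K

For a van der Waals gas the second virial coefficient B₂ = b − a/(RT) vanishes at T_B = a/(Rb).
T_B = 1.450/(0.08314×0.03880) = 1.450/0.0032258 = 449.5 K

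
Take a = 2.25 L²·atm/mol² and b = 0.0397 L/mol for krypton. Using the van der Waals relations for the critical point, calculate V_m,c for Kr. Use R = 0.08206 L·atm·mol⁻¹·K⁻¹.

V_m,c ≈ 0.1191 L/mol

For a van der Waals gas, V_m,c = 3b.
V_m,c = 3×0.0397 = 0.1191 L/mol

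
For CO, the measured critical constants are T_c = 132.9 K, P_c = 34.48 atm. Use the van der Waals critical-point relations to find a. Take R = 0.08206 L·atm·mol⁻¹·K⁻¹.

From T_c = 8a/(27Rb) and P_c = a/(27b²): a = 27 R² T_c²/(64 P_c).
a = 27×(0.08206)²×(132.9)²/(64×34.48) = 3211.3/2206.7 = 1.455 L²·atm/mol²

a ≈ 1.455 L²·atm/mol²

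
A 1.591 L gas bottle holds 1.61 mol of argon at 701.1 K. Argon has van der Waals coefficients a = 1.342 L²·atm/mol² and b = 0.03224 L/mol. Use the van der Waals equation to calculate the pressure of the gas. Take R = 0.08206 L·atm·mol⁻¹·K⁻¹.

P = nRT/(V − nb) − a n²/V²
nRT/(V − nb) = (1.61)(0.08206)(701.1)/(1.591 − 1.61×0.03224) = 92.627/1.5391 = 60.183 atm
a n²/V² = (1.342)(1.61)²/(1.591)² = 1.3742 atm
P = 60.183 − 1.3742 = 58.81 atm

P ≈ 58.81 atm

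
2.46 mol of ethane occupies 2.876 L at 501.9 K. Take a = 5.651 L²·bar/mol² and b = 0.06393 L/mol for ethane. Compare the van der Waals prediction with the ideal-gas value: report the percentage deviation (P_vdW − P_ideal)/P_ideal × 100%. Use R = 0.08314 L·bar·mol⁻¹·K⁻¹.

Ideal: P_ideal = nRT/V = (2.46)(0.08314)(501.9)/2.876 = 35.6922 bar
vdW: P = nRT/(V − nb) − a n²/V² = 102.651/2.71873 − 34.1976/8.27138 = 37.7570 − 4.13445 = 33.6226 bar
% deviation = (33.6226 − 35.6922)/35.6922 × 100% = -5.80%

-5.80 %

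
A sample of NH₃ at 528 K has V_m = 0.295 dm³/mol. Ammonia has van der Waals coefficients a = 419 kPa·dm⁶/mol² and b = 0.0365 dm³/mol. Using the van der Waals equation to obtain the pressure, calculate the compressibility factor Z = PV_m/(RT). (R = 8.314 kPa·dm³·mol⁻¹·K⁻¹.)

Z ≈ 0.8176

P = RT/(V_m − b) − a/V_m² = (8.314)(528)/(0.295 − 0.0365) − 419/(0.295)²
  = 4389.8/0.25850 − 4814.7 = 16982 − 4814.7 = 12167 kPa
Z = PV_m/(RT) = (12167)(0.295)/((8.314)(528)) = 3589.3/4389.8 = 0.8176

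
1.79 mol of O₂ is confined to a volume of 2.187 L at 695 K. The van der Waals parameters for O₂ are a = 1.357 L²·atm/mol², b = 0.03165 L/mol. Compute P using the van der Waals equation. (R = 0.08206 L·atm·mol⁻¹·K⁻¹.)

P = nRT/(V − nb) − a n²/V²
nRT/(V − nb) = (1.79)(0.08206)(695)/(2.187 − 1.79×0.03165) = 102.09/2.1303 = 47.923 atm
a n²/V² = (1.357)(1.79)²/(2.187)² = 0.90905 atm
P = 47.923 − 0.90905 = 47.01 atm

P ≈ 47.01 atm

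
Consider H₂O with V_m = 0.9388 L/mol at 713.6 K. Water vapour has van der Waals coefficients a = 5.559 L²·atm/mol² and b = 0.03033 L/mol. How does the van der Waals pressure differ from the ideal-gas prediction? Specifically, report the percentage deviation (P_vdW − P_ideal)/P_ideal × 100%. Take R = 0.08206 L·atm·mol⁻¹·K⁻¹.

-6.77 %

Ideal: P_ideal = RT/V_m = (0.08206)(713.6)/0.9388 = 62.3754 atm
vdW: P = RT/(V_m − b) − a/V_m² = 58.5580/0.908470 − 5.559/0.881345 = 64.4578 − 6.30741 = 58.1504 atm
% deviation = (58.1504 − 62.3754)/62.3754 × 100% = -6.77%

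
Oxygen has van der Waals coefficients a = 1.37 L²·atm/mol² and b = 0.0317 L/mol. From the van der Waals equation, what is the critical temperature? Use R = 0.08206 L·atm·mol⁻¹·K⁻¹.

For a van der Waals gas, T_c = 8a/(27Rb).
T_c = 8×1.37/(27×0.08206×0.0317) = 10.960/0.070235 = 156.0 K

T_c ≈ 156.0 K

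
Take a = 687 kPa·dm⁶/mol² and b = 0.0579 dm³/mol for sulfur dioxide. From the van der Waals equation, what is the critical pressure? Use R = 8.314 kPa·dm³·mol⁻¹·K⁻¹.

For a van der Waals gas, P_c = a/(27b²).
P_c = 687/(27×(0.0579)²) = 687/0.090515 = 7590 kPa

P_c ≈ 7590 kPa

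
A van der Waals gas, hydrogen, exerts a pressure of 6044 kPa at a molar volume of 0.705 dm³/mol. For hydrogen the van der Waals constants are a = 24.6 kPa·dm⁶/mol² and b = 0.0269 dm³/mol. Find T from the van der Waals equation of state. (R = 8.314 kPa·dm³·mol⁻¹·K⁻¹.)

T = (P + a/V_m²)(V_m − b)/R
P + a/V_m² = 6044 + 24.6/(0.705)² = 6093.5 kPa
V_m − b = 0.705 − 0.0269 = 0.67810 dm³/mol
T = (6093.5)(0.67810)/8.314 = 497.0 K

T ≈ 497.0 K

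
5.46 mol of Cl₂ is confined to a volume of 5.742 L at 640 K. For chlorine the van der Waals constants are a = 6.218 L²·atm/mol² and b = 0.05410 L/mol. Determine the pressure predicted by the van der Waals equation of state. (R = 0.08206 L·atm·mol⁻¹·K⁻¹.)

P = nRT/(V − nb) − a n²/V²
nRT/(V − nb) = (5.46)(0.08206)(640)/(5.742 − 5.46×0.05410) = 286.75/5.4466 = 52.648 atm
a n²/V² = (6.218)(5.46)²/(5.742)² = 5.6222 atm
P = 52.648 − 5.6222 = 47.03 atm

P ≈ 47.03 atm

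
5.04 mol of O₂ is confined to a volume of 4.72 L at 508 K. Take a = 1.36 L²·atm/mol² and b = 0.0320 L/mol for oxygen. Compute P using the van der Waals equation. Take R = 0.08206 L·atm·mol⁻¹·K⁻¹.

P ≈ 44.54 atm

P = nRT/(V − nb) − a n²/V²
nRT/(V − nb) = (5.04)(0.08206)(508)/(4.72 − 5.04×0.0320) = 210.10/4.5587 = 46.088 atm
a n²/V² = (1.36)(5.04)²/(4.72)² = 1.5507 atm
P = 46.088 − 1.5507 = 44.54 atm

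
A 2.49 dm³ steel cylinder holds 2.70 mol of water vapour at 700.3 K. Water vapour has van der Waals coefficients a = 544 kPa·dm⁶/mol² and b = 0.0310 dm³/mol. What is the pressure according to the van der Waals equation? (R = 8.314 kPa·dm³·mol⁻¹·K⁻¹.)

P = nRT/(V − nb) − a n²/V²
nRT/(V − nb) = (2.70)(8.314)(700.3)/(2.49 − 2.70×0.0310) = 15720/2.4063 = 6532.9 kPa
a n²/V² = (544)(2.70)²/(2.49)² = 639.63 kPa
P = 6532.9 − 639.63 = 5893 kPa

P ≈ 5893 kPa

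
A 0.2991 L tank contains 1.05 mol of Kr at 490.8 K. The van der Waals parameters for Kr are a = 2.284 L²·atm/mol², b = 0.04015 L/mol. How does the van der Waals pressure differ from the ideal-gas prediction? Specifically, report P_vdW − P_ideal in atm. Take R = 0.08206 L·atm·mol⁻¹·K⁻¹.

Ideal: P_ideal = nRT/V = (1.05)(0.08206)(490.8)/0.2991 = 141.387 atm
vdW: P = nRT/(V − nb) − a n²/V² = 42.2888/0.256943 − 2.51811/0.0894608 = 164.584 − 28.1476 = 136.436 atm
ΔP = 136.436 − 141.387 = -4.95 atm

ΔP ≈ -4.95 atm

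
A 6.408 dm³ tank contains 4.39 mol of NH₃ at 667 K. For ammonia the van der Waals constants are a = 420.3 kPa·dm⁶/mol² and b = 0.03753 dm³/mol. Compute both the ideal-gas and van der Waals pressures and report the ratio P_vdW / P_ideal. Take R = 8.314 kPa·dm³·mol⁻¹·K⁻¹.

P_vdW / P_ideal ≈ 0.9745

Ideal: P_ideal = nRT/V = (4.39)(8.314)(667)/6.408 = 3799.08 kPa
vdW: P = nRT/(V − nb) − a n²/V² = 24344.5/6.24324 − 8100.06/41.0625 = 3899.34 − 197.262 = 3702.08 kPa
Ratio = 3702.08/3799.08 = 0.9745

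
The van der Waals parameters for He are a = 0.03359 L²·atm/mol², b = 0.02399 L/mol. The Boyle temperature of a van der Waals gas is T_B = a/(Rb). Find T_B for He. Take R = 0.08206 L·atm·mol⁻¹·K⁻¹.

T_B ≈ 17.06 K

For a van der Waals gas the second virial coefficient B₂ = b − a/(RT) vanishes at T_B = a/(Rb).
T_B = 0.03359/(0.08206×0.02399) = 0.03359/0.0019686 = 17.06 K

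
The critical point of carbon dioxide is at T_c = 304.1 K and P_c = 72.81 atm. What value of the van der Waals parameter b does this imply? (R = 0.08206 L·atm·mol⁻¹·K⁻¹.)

From T_c = 8a/(27Rb) and P_c = a/(27b²): b = R T_c/(8 P_c).
b = (0.08206)(304.1)/(8×72.81) = 24.954/582.48 = 0.04284 L/mol

b ≈ 0.04284 L/mol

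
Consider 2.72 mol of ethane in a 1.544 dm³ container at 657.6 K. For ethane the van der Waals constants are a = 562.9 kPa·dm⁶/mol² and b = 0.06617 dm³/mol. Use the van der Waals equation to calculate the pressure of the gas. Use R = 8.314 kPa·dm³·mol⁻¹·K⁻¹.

P ≈ 9155 kPa

P = nRT/(V − nb) − a n²/V²
nRT/(V − nb) = (2.72)(8.314)(657.6)/(1.544 − 2.72×0.06617) = 14871/1.3640 = 10902 kPa
a n²/V² = (562.9)(2.72)²/(1.544)² = 1746.9 kPa
P = 10902 − 1746.9 = 9155 kPa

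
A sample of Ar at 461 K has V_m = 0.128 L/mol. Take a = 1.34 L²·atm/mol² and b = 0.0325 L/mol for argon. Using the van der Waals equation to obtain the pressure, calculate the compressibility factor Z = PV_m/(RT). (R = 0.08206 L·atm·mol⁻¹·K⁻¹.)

P = RT/(V_m − b) − a/V_m² = (0.08206)(461)/(0.128 − 0.0325) − 1.34/(0.128)²
  = 37.830/0.095500 − 81.787 = 396.13 − 81.787 = 314.34 atm
Z = PV_m/(RT) = (314.34)(0.128)/((0.08206)(461)) = 40.236/37.830 = 1.064

Z ≈ 1.064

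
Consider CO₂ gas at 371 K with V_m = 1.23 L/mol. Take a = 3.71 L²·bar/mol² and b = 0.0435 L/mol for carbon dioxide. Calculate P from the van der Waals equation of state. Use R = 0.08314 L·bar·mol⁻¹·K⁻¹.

P = RT/(V_m − b) − a/V_m²
RT/(V_m − b) = (0.08314)(371)/(1.23 − 0.0435) = 30.845/1.1865 = 25.997 bar
a/V_m² = 3.71/(1.23)² = 2.4522 bar
P = 25.997 − 2.4522 = 23.54 bar

P ≈ 23.54 bar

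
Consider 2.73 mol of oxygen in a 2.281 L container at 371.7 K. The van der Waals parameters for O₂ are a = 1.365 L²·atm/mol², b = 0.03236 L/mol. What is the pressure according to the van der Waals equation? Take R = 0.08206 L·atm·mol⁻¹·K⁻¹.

P = nRT/(V − nb) − a n²/V²
nRT/(V − nb) = (2.73)(0.08206)(371.7)/(2.281 − 2.73×0.03236) = 83.270/2.1927 = 37.976 atm
a n²/V² = (1.365)(2.73)²/(2.281)² = 1.9553 atm
P = 37.976 − 1.9553 = 36.02 atm

P ≈ 36.02 atm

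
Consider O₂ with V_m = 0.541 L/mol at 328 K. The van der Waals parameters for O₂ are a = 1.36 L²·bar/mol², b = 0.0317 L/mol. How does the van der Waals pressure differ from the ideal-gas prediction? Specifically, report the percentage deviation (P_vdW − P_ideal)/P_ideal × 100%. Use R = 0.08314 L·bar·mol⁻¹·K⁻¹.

-2.99 %

Ideal: P_ideal = RT/V_m = (0.08314)(328)/0.541 = 50.4065 bar
vdW: P = RT/(V_m − b) − a/V_m² = 27.2699/0.509300 − 1.36/0.292681 = 53.5439 − 4.64670 = 48.8972 bar
% deviation = (48.8972 − 50.4065)/50.4065 × 100% = -2.99%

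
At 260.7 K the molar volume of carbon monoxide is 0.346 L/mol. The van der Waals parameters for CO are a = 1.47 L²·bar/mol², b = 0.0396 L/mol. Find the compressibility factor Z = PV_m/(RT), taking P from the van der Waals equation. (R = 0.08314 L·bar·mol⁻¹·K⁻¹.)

Z ≈ 0.9332

P = RT/(V_m − b) − a/V_m² = (0.08314)(260.7)/(0.346 − 0.0396) − 1.47/(0.346)²
  = 21.675/0.30640 − 12.279 = 70.741 − 12.279 = 58.462 bar
Z = PV_m/(RT) = (58.462)(0.346)/((0.08314)(260.7)) = 20.228/21.675 = 0.9332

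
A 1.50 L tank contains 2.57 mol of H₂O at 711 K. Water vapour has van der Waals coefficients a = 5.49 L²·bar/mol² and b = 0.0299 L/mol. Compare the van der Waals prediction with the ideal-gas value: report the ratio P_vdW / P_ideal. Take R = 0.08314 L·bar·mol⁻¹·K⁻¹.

Ideal: P_ideal = nRT/V = (2.57)(0.08314)(711)/1.50 = 101.279 bar
vdW: P = nRT/(V − nb) − a n²/V² = 151.919/1.42316 − 36.2609/2.25000 = 106.748 − 16.1160 = 90.632 bar
Ratio = 90.632/101.279 = 0.8949

P_vdW / P_ideal ≈ 0.8949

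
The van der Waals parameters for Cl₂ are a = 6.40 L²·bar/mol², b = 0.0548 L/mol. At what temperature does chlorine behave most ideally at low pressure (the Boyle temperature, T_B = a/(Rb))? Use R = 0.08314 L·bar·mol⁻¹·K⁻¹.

T_B ≈ 1405 K

For a van der Waals gas the second virial coefficient B₂ = b − a/(RT) vanishes at T_B = a/(Rb).
T_B = 6.40/(0.08314×0.0548) = 6.40/0.0045561 = 1405 K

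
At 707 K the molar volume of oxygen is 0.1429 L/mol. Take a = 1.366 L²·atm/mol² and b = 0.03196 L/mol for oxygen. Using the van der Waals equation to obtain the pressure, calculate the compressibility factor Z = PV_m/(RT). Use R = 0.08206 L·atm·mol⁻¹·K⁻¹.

Z ≈ 1.123

P = RT/(V_m − b) − a/V_m² = (0.08206)(707)/(0.1429 − 0.03196) − 1.366/(0.1429)²
  = 58.016/0.11094 − 66.894 = 522.95 − 66.894 = 456.06 atm
Z = PV_m/(RT) = (456.06)(0.1429)/((0.08206)(707)) = 65.171/58.016 = 1.123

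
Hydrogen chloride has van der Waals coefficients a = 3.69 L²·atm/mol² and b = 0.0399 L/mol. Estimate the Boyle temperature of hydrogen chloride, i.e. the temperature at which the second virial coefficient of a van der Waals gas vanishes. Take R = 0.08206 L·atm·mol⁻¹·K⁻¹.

For a van der Waals gas the second virial coefficient B₂ = b − a/(RT) vanishes at T_B = a/(Rb).
T_B = 3.69/(0.08206×0.0399) = 3.69/0.0032742 = 1127 K

T_B ≈ 1127 K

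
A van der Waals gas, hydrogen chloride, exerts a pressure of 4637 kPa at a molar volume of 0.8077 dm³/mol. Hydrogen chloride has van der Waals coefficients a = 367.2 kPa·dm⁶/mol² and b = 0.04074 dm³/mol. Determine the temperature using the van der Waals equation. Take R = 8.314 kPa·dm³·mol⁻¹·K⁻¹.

T ≈ 479.7 K

T = (P + a/V_m²)(V_m − b)/R
P + a/V_m² = 4637 + 367.2/(0.8077)² = 5199.9 kPa
V_m − b = 0.8077 − 0.04074 = 0.76696 dm³/mol
T = (5199.9)(0.76696)/8.314 = 479.7 K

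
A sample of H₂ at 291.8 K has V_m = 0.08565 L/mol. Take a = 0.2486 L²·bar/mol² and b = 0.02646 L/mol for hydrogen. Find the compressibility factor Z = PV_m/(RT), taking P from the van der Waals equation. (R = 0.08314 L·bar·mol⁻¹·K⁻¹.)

P = RT/(V_m − b) − a/V_m² = (0.08314)(291.8)/(0.08565 − 0.02646) − 0.2486/(0.08565)²
  = 24.260/0.059190 − 33.888 = 409.87 − 33.888 = 375.98 bar
Z = PV_m/(RT) = (375.98)(0.08565)/((0.08314)(291.8)) = 32.203/24.260 = 1.327

Z ≈ 1.327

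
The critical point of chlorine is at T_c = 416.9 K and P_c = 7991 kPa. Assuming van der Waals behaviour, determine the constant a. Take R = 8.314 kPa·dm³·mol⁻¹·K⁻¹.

From T_c = 8a/(27Rb) and P_c = a/(27b²): a = 27 R² T_c²/(64 P_c).
a = 27×(8.314)²×(416.9)²/(64×7991) = 324375164/511424 = 634.3 kPa·dm⁶/mol²

a ≈ 634.3 kPa·dm⁶/mol²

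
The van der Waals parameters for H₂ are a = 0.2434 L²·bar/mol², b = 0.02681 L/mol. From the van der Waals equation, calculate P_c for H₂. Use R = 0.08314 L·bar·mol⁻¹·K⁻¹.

For a van der Waals gas, P_c = a/(27b²).
P_c = 0.2434/(27×(0.02681)²) = 0.2434/0.019407 = 12.54 bar

P_c ≈ 12.54 bar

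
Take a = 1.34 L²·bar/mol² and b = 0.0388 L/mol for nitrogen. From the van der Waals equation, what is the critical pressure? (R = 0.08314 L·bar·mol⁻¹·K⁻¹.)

P_c ≈ 32.97 bar

For a van der Waals gas, P_c = a/(27b²).
P_c = 1.34/(27×(0.0388)²) = 1.34/0.040647 = 32.97 bar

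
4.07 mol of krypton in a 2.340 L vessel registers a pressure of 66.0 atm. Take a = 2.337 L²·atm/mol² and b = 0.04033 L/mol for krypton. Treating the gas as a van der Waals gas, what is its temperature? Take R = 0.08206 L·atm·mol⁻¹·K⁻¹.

T ≈ 476.0 K

T = (P + a n²/V²)(V − nb)/(nR)
P + a n²/V² = 66.0 + (2.337)(4.07)²/(2.340)² = 73.070 atm
V − nb = 2.340 − (4.07)(0.04033) = 2.1759 L
T = (73.070)(2.1759)/((4.07)(0.08206)) = 476.0 K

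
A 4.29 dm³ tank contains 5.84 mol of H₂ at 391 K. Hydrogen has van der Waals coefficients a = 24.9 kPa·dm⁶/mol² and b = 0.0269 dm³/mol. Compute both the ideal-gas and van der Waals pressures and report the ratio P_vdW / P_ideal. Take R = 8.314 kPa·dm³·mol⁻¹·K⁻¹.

P_vdW / P_ideal ≈ 1.028

Ideal: P_ideal = nRT/V = (5.84)(8.314)(391)/4.29 = 4425.30 kPa
vdW: P = nRT/(V − nb) − a n²/V² = 18984.5/4.13290 − 849.229/18.4041 = 4593.51 − 46.1435 = 4547.37 kPa
Ratio = 4547.37/4425.30 = 1.028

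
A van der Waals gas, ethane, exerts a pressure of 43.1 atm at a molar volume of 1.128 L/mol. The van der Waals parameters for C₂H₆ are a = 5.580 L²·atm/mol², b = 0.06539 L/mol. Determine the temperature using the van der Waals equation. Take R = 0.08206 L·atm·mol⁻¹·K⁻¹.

T = (P + a/V_m²)(V_m − b)/R
P + a/V_m² = 43.1 + 5.580/(1.128)² = 47.485 atm
V_m − b = 1.128 − 0.06539 = 1.0626 L/mol
T = (47.485)(1.0626)/0.08206 = 614.9 K

T ≈ 614.9 K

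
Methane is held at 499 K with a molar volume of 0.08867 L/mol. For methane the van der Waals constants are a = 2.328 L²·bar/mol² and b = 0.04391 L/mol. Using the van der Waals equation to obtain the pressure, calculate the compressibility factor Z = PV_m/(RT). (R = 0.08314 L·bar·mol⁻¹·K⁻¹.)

Z ≈ 1.348

P = RT/(V_m − b) − a/V_m² = (0.08314)(499)/(0.08867 − 0.04391) − 2.328/(0.08867)²
  = 41.487/0.044760 − 296.09 = 926.88 − 296.09 = 630.79 bar
Z = PV_m/(RT) = (630.79)(0.08867)/((0.08314)(499)) = 55.932/41.487 = 1.348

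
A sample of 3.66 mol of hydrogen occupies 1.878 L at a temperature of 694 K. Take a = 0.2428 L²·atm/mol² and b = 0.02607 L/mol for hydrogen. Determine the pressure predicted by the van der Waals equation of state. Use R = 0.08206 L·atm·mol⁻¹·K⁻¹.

P ≈ 116.0 atm

P = nRT/(V − nb) − a n²/V²
nRT/(V − nb) = (3.66)(0.08206)(694)/(1.878 − 3.66×0.02607) = 208.44/1.7826 = 116.93 atm
a n²/V² = (0.2428)(3.66)²/(1.878)² = 0.92219 atm
P = 116.93 − 0.92219 = 116.0 atm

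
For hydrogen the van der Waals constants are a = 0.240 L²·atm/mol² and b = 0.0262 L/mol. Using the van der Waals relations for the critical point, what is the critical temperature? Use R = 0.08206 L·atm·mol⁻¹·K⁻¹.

For a van der Waals gas, T_c = 8a/(27Rb).
T_c = 8×0.240/(27×0.08206×0.0262) = 1.9200/0.058049 = 33.08 K

T_c ≈ 33.08 K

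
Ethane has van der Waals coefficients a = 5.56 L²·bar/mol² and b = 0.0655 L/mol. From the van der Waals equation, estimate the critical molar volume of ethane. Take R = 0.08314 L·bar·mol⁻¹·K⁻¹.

For a van der Waals gas, V_m,c = 3b.
V_m,c = 3×0.0655 = 0.1965 L/mol

V_m,c ≈ 0.1965 L/mol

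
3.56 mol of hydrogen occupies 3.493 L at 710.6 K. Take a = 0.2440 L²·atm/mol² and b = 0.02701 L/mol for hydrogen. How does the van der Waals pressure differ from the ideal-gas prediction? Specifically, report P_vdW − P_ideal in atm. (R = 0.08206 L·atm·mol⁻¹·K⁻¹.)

ΔP ≈ 1.429 atm

Ideal: P_ideal = nRT/V = (3.56)(0.08206)(710.6)/3.493 = 59.4303 atm
vdW: P = nRT/(V − nb) − a n²/V² = 207.590/3.39684 − 3.09236/12.2010 = 61.1127 − 0.253451 = 60.8592 atm
ΔP = 60.8592 − 59.4303 = 1.429 atm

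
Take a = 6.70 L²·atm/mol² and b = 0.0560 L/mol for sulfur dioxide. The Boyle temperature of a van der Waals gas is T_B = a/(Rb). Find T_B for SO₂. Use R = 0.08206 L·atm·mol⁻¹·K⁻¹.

For a van der Waals gas the second virial coefficient B₂ = b − a/(RT) vanishes at T_B = a/(Rb).
T_B = 6.70/(0.08206×0.0560) = 6.70/0.0045954 = 1458 K

T_B ≈ 1458 K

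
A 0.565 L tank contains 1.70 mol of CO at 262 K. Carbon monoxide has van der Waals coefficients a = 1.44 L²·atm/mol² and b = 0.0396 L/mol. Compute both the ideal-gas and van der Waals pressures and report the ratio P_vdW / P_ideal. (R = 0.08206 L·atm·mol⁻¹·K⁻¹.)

P_vdW / P_ideal ≈ 0.9337

Ideal: P_ideal = nRT/V = (1.70)(0.08206)(262)/0.565 = 64.6894 atm
vdW: P = nRT/(V − nb) − a n²/V² = 36.5495/0.497680 − 4.16160/0.319225 = 73.4398 − 13.0366 = 60.4032 atm
Ratio = 60.4032/64.6894 = 0.9337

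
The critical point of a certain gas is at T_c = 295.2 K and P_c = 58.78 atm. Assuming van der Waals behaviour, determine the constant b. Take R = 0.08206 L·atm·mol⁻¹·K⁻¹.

From T_c = 8a/(27Rb) and P_c = a/(27b²): b = R T_c/(8 P_c).
b = (0.08206)(295.2)/(8×58.78) = 24.224/470.24 = 0.05151 L/mol

b ≈ 0.05151 L/mol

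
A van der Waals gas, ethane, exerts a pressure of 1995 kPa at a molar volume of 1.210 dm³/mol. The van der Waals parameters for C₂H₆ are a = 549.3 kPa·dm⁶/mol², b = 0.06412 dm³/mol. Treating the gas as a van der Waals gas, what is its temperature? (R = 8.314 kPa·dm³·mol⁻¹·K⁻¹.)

T ≈ 326.7 K

T = (P + a/V_m²)(V_m − b)/R
P + a/V_m² = 1995 + 549.3/(1.210)² = 2370.2 kPa
V_m − b = 1.210 − 0.06412 = 1.1459 dm³/mol
T = (2370.2)(1.1459)/8.314 = 326.7 K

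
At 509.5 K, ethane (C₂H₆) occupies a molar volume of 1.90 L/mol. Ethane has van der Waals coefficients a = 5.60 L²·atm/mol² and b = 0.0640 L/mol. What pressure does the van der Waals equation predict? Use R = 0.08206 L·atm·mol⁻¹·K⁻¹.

P = RT/(V_m − b) − a/V_m²
RT/(V_m − b) = (0.08206)(509.5)/(1.90 − 0.0640) = 41.810/1.8360 = 22.772 atm
a/V_m² = 5.60/(1.90)² = 1.5512 atm
P = 22.772 − 1.5512 = 21.22 atm

P ≈ 21.22 atm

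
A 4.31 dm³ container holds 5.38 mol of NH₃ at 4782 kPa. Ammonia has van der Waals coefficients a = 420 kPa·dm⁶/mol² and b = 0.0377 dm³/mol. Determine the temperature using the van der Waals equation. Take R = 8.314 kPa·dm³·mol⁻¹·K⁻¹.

T = (P + a n²/V²)(V − nb)/(nR)
P + a n²/V² = 4782 + (420)(5.38)²/(4.31)² = 5436.4 kPa
V − nb = 4.31 − (5.38)(0.0377) = 4.1072 dm³
T = (5436.4)(4.1072)/((5.38)(8.314)) = 499.2 K

T ≈ 499.2 K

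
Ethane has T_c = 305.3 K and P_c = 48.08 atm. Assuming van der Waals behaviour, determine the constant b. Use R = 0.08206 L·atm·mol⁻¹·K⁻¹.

b ≈ 0.06513 L/mol

From T_c = 8a/(27Rb) and P_c = a/(27b²): b = R T_c/(8 P_c).
b = (0.08206)(305.3)/(8×48.08) = 25.053/384.64 = 0.06513 L/mol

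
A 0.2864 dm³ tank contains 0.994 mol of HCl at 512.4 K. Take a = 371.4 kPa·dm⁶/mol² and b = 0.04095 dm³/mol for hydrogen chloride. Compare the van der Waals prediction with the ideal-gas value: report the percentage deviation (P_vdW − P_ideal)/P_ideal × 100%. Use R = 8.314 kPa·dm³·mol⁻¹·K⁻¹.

-13.69 %

Ideal: P_ideal = nRT/V = (0.994)(8.314)(512.4)/0.2864 = 14785.4 kPa
vdW: P = nRT/(V − nb) − a n²/V² = 4234.53/0.245696 − 366.957/0.0820250 = 17234.8 − 4473.72 = 12761.1 kPa
% deviation = (12761.1 − 14785.4)/14785.4 × 100% = -13.69%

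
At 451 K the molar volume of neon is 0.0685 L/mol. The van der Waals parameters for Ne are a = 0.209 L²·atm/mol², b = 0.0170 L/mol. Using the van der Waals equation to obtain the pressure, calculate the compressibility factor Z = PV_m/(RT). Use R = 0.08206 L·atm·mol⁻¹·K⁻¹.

Z ≈ 1.248

P = RT/(V_m − b) − a/V_m² = (0.08206)(451)/(0.0685 − 0.0170) − 0.209/(0.0685)²
  = 37.009/0.051500 − 44.542 = 718.62 − 44.542 = 674.08 atm
Z = PV_m/(RT) = (674.08)(0.0685)/((0.08206)(451)) = 46.174/37.009 = 1.248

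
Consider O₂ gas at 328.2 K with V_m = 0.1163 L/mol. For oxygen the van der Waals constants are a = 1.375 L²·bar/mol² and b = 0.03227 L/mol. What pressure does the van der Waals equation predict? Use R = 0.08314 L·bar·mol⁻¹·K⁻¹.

P = RT/(V_m − b) − a/V_m²
RT/(V_m − b) = (0.08314)(328.2)/(0.1163 − 0.03227) = 27.287/0.084030 = 324.73 bar
a/V_m² = 1.375/(0.1163)² = 101.66 bar
P = 324.73 − 101.66 = 223.1 bar

P ≈ 223.1 bar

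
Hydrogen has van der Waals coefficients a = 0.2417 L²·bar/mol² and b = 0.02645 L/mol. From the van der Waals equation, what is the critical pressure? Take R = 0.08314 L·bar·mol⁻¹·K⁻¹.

For a van der Waals gas, P_c = a/(27b²).
P_c = 0.2417/(27×(0.02645)²) = 0.2417/0.018889 = 12.80 bar

P_c ≈ 12.80 bar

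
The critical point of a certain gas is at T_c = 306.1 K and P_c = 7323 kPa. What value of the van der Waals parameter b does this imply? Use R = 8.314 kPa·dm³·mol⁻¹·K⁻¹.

From T_c = 8a/(27Rb) and P_c = a/(27b²): b = R T_c/(8 P_c).
b = (8.314)(306.1)/(8×7323) = 2544.9/58584 = 0.04344 dm³/mol

b ≈ 0.04344 dm³/mol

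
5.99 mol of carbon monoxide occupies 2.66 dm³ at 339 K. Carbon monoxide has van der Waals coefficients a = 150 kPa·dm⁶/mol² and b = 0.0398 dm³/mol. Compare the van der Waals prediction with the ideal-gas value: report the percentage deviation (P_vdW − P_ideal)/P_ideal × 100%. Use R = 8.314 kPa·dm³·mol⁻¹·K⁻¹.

-2.14 %

Ideal: P_ideal = nRT/V = (5.99)(8.314)(339)/2.66 = 6346.80 kPa
vdW: P = nRT/(V − nb) − a n²/V² = 16882.5/2.42160 − 5382.02/7.07560 = 6971.63 − 760.645 = 6210.99 kPa
% deviation = (6210.99 − 6346.80)/6346.80 × 100% = -2.14%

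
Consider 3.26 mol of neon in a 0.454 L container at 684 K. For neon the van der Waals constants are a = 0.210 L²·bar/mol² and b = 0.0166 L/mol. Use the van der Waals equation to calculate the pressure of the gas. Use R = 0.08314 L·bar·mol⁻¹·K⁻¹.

P ≈ 452.8 bar

P = nRT/(V − nb) − a n²/V²
nRT/(V − nb) = (3.26)(0.08314)(684)/(0.454 − 3.26×0.0166) = 185.39/0.39988 = 463.61 bar
a n²/V² = (0.210)(3.26)²/(0.454)² = 10.828 bar
P = 463.61 − 10.828 = 452.8 bar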